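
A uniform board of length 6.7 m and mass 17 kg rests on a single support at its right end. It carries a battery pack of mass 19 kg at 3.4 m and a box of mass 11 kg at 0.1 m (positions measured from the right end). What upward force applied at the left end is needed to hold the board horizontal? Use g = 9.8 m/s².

F ≈ 179 N

Sum moments about the right end (the unknown pivot reaction has zero arm there).
Beam weight: 17 × 9.8 = 166.6 N down at 3.35 m → arm 3.35 m, τ = 166.6 × 3.35 = 558.1 N·m counterclockwise.
Battery pack: 19 × 9.8 = 186.2 N down at 3.4 m → arm 3.4 m, τ = 186.2 × 3.4 = 633.1 N·m counterclockwise.
Box: 11 × 9.8 = 107.8 N down at 0.1 m → arm 0.1 m, τ = 107.8 × 0.1 = 10.78 N·m counterclockwise.
Net moment of the loads = 1202 N·m counterclockwise.
The upward force F acts at the left end, arm 6.7 m, giving F × 6.7 clockwise.
Setting net torque to zero: F × 6.7 = 1202 → F = 1202 / 6.7 = 179 N.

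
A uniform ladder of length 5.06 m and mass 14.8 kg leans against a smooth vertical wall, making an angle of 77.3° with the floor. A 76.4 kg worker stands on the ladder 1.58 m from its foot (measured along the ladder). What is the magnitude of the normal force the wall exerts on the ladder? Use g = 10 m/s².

Choose the foot of the ladder as the axis so the floor normal and friction both act there and drop out.
Ladder weight 14.8×10 = 148 N acts at 2.53 m along the ladder; its horizontal arm is 2.53·cos77.3° = 0.5562 m → τ = 82.32 N·m clockwise.
Worker: 76.4×10 = 764 N at 1.58 m → arm 0.3474 m → τ = 265.4 N·m clockwise.
Wall normal N acts horizontally at the top; its moment arm is the height L sinθ = 5.06·sin77.3° = 4.936 m, counterclockwise.
Στ = 0 ⇒ N × 4.936 = 347.7 ⇒ N = 70.4 N.

N_wall ≈ 70.4 N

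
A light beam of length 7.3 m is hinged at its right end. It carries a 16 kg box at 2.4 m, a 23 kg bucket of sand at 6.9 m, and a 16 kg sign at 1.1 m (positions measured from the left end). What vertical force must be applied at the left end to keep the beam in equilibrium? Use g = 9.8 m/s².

About the right end:
Box: 16 × 9.8 = 156.8 N down at 2.4 m → arm 4.9 m, τ = 156.8 × 4.9 = 768.3 N·m counterclockwise.
Bucket of sand: 23 × 9.8 = 225.4 N down at 6.9 m → arm 0.4 m, τ = 225.4 × 0.4 = 90.16 N·m counterclockwise.
Sign: 16 × 9.8 = 156.8 N down at 1.1 m → arm 6.2 m, τ = 156.8 × 6.2 = 972.2 N·m counterclockwise.
Net moment of the loads = 1831 N·m counterclockwise.
The upward force F acts at the left end, arm 7.3 m, giving F × 7.3 clockwise.
Balancing moments: F × 7.3 = 1831, giving F = 1831 / 7.3 = 251 N.

F ≈ 251 N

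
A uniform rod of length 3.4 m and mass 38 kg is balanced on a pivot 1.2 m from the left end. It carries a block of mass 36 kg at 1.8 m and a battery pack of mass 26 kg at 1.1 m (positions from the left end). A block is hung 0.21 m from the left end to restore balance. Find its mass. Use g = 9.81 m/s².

m ≈ 38.4 kg

Sum moments about the pivot (at 1.2 m from the left end) (the support reaction has zero arm there).
Beam weight: 38 × 9.81 = 372.8 N down at 1.7 m → arm 0.5 m, τ = 372.8 × 0.5 = 186.4 N·m clockwise.
Block: 36 × 9.81 = 353.2 N down at 1.8 m → arm 0.6 m, τ = 353.2 × 0.6 = 211.9 N·m clockwise.
Battery pack: 26 × 9.81 = 255.1 N down at 1.1 m → arm 0.1 m, τ = 255.1 × 0.1 = 25.51 N·m counterclockwise.
Net moment of known loads = 372.8 N·m clockwise.
An unknown mass m at 0.21 m has arm 0.99 m; its moment is m·g·0.99 counterclockwise.
Στ = 0 ⇒ m × 9.81 × 0.99 = 372.8 ⇒ m = 372.8 / (9.81 × 0.99) = 38.4 kg.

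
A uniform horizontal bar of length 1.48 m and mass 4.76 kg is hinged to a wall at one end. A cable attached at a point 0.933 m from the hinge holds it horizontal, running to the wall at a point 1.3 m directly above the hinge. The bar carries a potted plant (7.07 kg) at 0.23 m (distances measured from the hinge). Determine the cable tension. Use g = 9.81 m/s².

T ≈ 66.6 N

Take moments about the hinge.
Beam weight: 4.76 × 9.81 = 46.7 N down at 0.74 m → arm 0.74 m, τ = 46.7 × 0.74 = 34.56 N·m clockwise.
Potted plant: 7.07 × 9.81 = 69.36 N down at 0.23 m → arm 0.23 m, τ = 69.36 × 0.23 = 15.95 N·m clockwise.
Total clockwise load moment = 50.51 N·m.
The cable tension T acts at 0.933 m; only its component perpendicular to the bar, T sinθ, produces torque. sinθ = h/√(h²+d²) = 1.3/√(1.3²+0.933²) = 0.8124.
Setting net torque to zero: T × 0.933 × 0.8124 = 50.51 → T = 50.51 / 0.758 = 66.6 N.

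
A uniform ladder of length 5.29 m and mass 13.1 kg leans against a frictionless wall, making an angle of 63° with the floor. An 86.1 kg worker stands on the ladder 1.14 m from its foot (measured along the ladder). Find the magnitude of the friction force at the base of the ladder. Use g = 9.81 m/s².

Choose the foot of the ladder as the axis so the floor normal and friction both act there and drop out.
Ladder weight 13.1×9.81 = 128.5 N acts at 2.645 m along the ladder; its horizontal arm is 2.645·cos63° = 1.201 m → τ = 154.3 N·m clockwise.
Worker: 86.1×9.81 = 844.6 N at 1.14 m → arm 0.5175 m → τ = 437.1 N·m clockwise.
Wall normal N acts horizontally at the top; its moment arm is the height L sinθ = 5.29·sin63° = 4.713 m, counterclockwise.
Balancing moments: N × 4.713 = 591.4, giving N = 125 N.
ΣFx = 0: friction at the foot balances the wall's push, so f = N_wall = 125 N.

f ≈ 125 N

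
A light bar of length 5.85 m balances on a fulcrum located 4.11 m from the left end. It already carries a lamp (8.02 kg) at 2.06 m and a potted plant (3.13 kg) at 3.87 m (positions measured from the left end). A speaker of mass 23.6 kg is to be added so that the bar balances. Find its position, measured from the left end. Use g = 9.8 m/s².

x ≈ 4.84 m from the left end

About the fulcrum (at 4.11 m from the left end):
Lamp: 8.02 × 9.8 = 78.6 N down at 2.06 m → arm 2.05 m, τ = 78.6 × 2.05 = 161.1 N·m counterclockwise.
Potted plant: 3.13 × 9.8 = 30.67 N down at 3.87 m → arm 0.24 m, τ = 30.67 × 0.24 = 7.361 N·m counterclockwise.
Net moment of existing loads = 168.5 N·m counterclockwise.
The speaker weighs 23.6 × 9.8 = 231.3 N and must supply an equal clockwise moment, so its lever arm about the fulcrum is 168.5 / 231.3 = 0.728 m.
That puts it at 4.11 + 0.728 = 4.84 m from the left end.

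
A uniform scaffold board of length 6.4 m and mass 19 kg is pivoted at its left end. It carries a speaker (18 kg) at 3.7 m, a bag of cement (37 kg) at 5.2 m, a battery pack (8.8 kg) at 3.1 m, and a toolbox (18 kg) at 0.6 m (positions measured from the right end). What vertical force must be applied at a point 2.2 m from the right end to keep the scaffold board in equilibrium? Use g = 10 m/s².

Taking torques about the left end:
Beam weight: 19 × 10 = 190 N down at 3.2 m → arm 3.2 m, τ = 190 × 3.2 = 608 N·m clockwise.
Speaker: 18 × 10 = 180 N down at 3.7 m → arm 2.7 m, τ = 180 × 2.7 = 486 N·m clockwise.
Bag of cement: 37 × 10 = 370 N down at 5.2 m → arm 1.2 m, τ = 370 × 1.2 = 444 N·m clockwise.
Battery pack: 8.8 × 10 = 88 N down at 3.1 m → arm 3.3 m, τ = 88 × 3.3 = 290.4 N·m clockwise.
Toolbox: 18 × 10 = 180 N down at 0.6 m → arm 5.8 m, τ = 180 × 5.8 = 1044 N·m clockwise.
Net moment of the loads = 2872 N·m clockwise.
The upward force F acts at a point 2.2 m from the right end, arm 4.2 m, giving F × 4.2 counterclockwise.
Setting net torque to zero: F × 4.2 = 2872 → F = 2872 / 4.2 = 684 N.

F ≈ 684 N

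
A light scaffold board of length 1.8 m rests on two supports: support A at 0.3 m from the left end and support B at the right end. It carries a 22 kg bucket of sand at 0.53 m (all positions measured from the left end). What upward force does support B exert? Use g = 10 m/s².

Choose support A as the axis so its reaction then has zero moment arm.
Bucket of sand: 22 × 10 = 220 N down at 0.53 m → arm 0.23 m, τ = 220 × 0.23 = 50.6 N·m clockwise.
Net load moment about support A = 50.6 N·m clockwise.
Reaction R at support B is upward at 1.8 m, arm 1.5 m → moment R × 1.5 counterclockwise.
Setting net torque to zero: R × 1.5 = 50.6 → R = 33.7 N.

R_B ≈ 33.7 N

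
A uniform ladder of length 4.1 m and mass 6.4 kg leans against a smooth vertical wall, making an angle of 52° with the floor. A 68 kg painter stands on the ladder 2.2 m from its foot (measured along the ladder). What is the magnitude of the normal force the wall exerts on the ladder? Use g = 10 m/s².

N_wall ≈ 310 N

Choose the foot of the ladder as the axis so the floor normal and friction both act there and drop out.
Ladder weight 6.4×10 = 64 N acts at 2.05 m along the ladder; its horizontal arm is 2.05·cos52° = 1.262 m → τ = 80.77 N·m clockwise.
Painter: 68×10 = 680 N at 2.2 m → arm 1.354 m → τ = 920.7 N·m clockwise.
Wall normal N acts horizontally at the top; its moment arm is the height L sinθ = 4.1·sin52° = 3.231 m, counterclockwise.
Στ = 0 ⇒ N × 3.231 = 1001 ⇒ N = 310 N.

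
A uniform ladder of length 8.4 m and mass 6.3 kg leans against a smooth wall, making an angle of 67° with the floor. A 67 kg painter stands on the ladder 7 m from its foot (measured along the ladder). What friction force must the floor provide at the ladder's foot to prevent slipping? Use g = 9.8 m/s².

f ≈ 245 N

Take moments about the foot of the ladder.
Ladder weight 6.3×9.8 = 61.74 N acts at 4.2 m along the ladder; its horizontal arm is 4.2·cos67° = 1.641 m → τ = 101.3 N·m clockwise.
Painter: 67×9.8 = 656.6 N at 7 m → arm 2.735 m → τ = 1796 N·m clockwise.
Wall normal N acts horizontally at the top; its moment arm is the height L sinθ = 8.4·sin67° = 7.732 m, counterclockwise.
Setting net torque to zero: N × 7.732 = 1897 → N = 245 N.
ΣFx = 0: friction at the foot balances the wall's push, so f = N_wall = 245 N.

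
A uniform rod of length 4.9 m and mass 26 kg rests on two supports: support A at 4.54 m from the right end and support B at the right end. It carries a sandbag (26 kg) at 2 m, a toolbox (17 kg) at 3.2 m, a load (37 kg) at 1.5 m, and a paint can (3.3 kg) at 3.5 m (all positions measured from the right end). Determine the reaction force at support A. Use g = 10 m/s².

R_A ≈ 522 N

Sum moments about support B (its reaction then has zero moment arm).
Beam weight: 26 × 10 = 260 N down at 2.45 m → arm 2.45 m, τ = 260 × 2.45 = 637 N·m counterclockwise.
Sandbag: 26 × 10 = 260 N down at 2 m → arm 2 m, τ = 260 × 2 = 520 N·m counterclockwise.
Toolbox: 17 × 10 = 170 N down at 3.2 m → arm 3.2 m, τ = 170 × 3.2 = 544 N·m counterclockwise.
Load: 37 × 10 = 370 N down at 1.5 m → arm 1.5 m, τ = 370 × 1.5 = 555 N·m counterclockwise.
Paint can: 3.3 × 10 = 33 N down at 3.5 m → arm 3.5 m, τ = 33 × 3.5 = 115.5 N·m counterclockwise.
Net load moment about support B = 2372 N·m counterclockwise.
Reaction R at support A is upward at 4.54 m, arm 4.54 m → moment R × 4.54 clockwise.
Στ = 0 ⇒ R × 4.54 = 2372 ⇒ R = 522 N.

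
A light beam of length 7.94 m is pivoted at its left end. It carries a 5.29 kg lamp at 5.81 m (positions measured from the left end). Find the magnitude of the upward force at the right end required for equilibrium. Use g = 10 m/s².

F ≈ 38.7 N

Sum moments about the left end (the unknown pivot reaction has zero arm there).
Lamp: 5.29 × 10 = 52.9 N down at 5.81 m → arm 5.81 m, τ = 52.9 × 5.81 = 307.3 N·m clockwise.
Net moment of the loads = 307.3 N·m clockwise.
The upward force F acts at the right end, arm 7.94 m, giving F × 7.94 counterclockwise.
Στ = 0 ⇒ F × 7.94 = 307.3 ⇒ F = 307.3 / 7.94 = 38.7 N.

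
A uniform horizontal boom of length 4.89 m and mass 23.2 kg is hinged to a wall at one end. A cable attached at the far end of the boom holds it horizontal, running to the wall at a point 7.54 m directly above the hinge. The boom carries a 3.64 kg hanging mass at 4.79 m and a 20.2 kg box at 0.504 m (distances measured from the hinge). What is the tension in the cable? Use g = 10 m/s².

T ≈ 206 N

About the hinge:
Beam weight: 23.2 × 10 = 232 N down at 2.445 m → arm 2.445 m, τ = 232 × 2.445 = 567.2 N·m clockwise.
Hanging mass: 3.64 × 10 = 36.4 N down at 4.79 m → arm 4.79 m, τ = 36.4 × 4.79 = 174.4 N·m clockwise.
Box: 20.2 × 10 = 202 N down at 0.504 m → arm 0.504 m, τ = 202 × 0.504 = 101.8 N·m clockwise.
Total clockwise load moment = 843.4 N·m.
The cable tension T acts at 4.89 m; only its component perpendicular to the boom, T sinθ, produces torque. sinθ = h/√(h²+d²) = 7.54/√(7.54²+4.89²) = 0.839.
Balancing moments: T × 4.89 × 0.839 = 843.4, giving T = 843.4 / 4.103 = 206 N.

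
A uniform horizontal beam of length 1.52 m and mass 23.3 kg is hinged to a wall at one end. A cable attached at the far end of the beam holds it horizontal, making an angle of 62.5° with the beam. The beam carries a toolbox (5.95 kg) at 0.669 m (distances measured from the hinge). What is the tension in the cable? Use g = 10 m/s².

T ≈ 161 N

Choose the hinge as the axis so the unknown hinge reaction has zero arm there.
Beam weight: 23.3 × 10 = 233 N down at 0.76 m → arm 0.76 m, τ = 233 × 0.76 = 177.1 N·m clockwise.
Toolbox: 5.95 × 10 = 59.5 N down at 0.669 m → arm 0.669 m, τ = 59.5 × 0.669 = 39.81 N·m clockwise.
Total clockwise load moment = 216.9 N·m.
The cable tension T acts at 1.52 m; only its component perpendicular to the beam, T sinθ, produces torque. sin 62.5° = 0.887.
For rotational equilibrium, T × 1.52 × 0.887 = 216.9, so T = 216.9 / 1.348 = 161 N.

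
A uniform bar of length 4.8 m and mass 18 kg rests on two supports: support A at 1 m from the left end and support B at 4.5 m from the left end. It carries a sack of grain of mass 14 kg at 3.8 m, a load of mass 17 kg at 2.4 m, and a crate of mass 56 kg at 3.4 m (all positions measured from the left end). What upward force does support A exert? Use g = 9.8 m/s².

About support B:
Beam weight: 18 × 9.8 = 176.4 N down at 2.4 m → arm 2.1 m, τ = 176.4 × 2.1 = 370.4 N·m counterclockwise.
Sack of grain: 14 × 9.8 = 137.2 N down at 3.8 m → arm 0.7 m, τ = 137.2 × 0.7 = 96.04 N·m counterclockwise.
Load: 17 × 9.8 = 166.6 N down at 2.4 m → arm 2.1 m, τ = 166.6 × 2.1 = 349.9 N·m counterclockwise.
Crate: 56 × 9.8 = 548.8 N down at 3.4 m → arm 1.1 m, τ = 548.8 × 1.1 = 603.7 N·m counterclockwise.
Net load moment about support B = 1420 N·m counterclockwise.
Reaction R at support A is upward at 1 m, arm 3.5 m → moment R × 3.5 clockwise.
Setting net torque to zero: R × 3.5 = 1420 → R = 406 N.

R_A ≈ 406 N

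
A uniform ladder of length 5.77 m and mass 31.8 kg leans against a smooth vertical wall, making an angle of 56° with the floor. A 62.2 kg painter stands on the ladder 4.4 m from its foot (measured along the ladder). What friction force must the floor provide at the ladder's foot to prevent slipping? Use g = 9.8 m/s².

Take moments about the foot of the ladder.
Ladder weight 31.8×9.8 = 311.6 N acts at 2.885 m along the ladder; its horizontal arm is 2.885·cos56° = 1.613 m → τ = 502.6 N·m clockwise.
Painter: 62.2×9.8 = 609.6 N at 4.4 m → arm 2.46 m → τ = 1500 N·m clockwise.
Wall normal N acts horizontally at the top; its moment arm is the height L sinθ = 5.77·sin56° = 4.784 m, counterclockwise.
Balancing moments: N × 4.784 = 2003, giving N = 419 N.
ΣFx = 0: friction at the foot balances the wall's push, so f = N_wall = 419 N.

f ≈ 419 N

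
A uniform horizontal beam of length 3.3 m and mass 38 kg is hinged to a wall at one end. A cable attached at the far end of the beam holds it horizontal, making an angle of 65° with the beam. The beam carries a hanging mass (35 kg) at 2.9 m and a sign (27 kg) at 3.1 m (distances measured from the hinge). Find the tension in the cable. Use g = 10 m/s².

T ≈ 829 N

Sum moments about the hinge (the unknown hinge reaction has zero arm there).
Beam weight: 38 × 10 = 380 N down at 1.65 m → arm 1.65 m, τ = 380 × 1.65 = 627 N·m clockwise.
Hanging mass: 35 × 10 = 350 N down at 2.9 m → arm 2.9 m, τ = 350 × 2.9 = 1015 N·m clockwise.
Sign: 27 × 10 = 270 N down at 3.1 m → arm 3.1 m, τ = 270 × 3.1 = 837 N·m clockwise.
Total clockwise load moment = 2479 N·m.
The cable tension T acts at 3.3 m; only its component perpendicular to the beam, T sinθ, produces torque. sin 65° = 0.9063.
For rotational equilibrium, T × 3.3 × 0.9063 = 2479, so T = 2479 / 2.991 = 829 N.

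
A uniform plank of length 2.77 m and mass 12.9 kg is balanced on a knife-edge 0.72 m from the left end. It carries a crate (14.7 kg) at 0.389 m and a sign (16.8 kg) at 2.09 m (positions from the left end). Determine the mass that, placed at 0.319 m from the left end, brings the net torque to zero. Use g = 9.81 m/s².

m ≈ 66.7 kg

About the knife-edge (at 0.72 m from the left end):
Beam weight: 12.9 × 9.81 = 126.5 N down at 1.385 m → arm 0.665 m, τ = 126.5 × 0.665 = 84.12 N·m clockwise.
Crate: 14.7 × 9.81 = 144.2 N down at 0.389 m → arm 0.331 m, τ = 144.2 × 0.331 = 47.73 N·m counterclockwise.
Sign: 16.8 × 9.81 = 164.8 N down at 2.09 m → arm 1.37 m, τ = 164.8 × 1.37 = 225.8 N·m clockwise.
Net moment of known loads = 262.2 N·m clockwise.
An unknown mass m at 0.319 m has arm 0.401 m; its moment is m·g·0.401 counterclockwise.
For rotational equilibrium, m × 9.81 × 0.401 = 262.2, so m = 262.2 / (9.81 × 0.401) = 66.7 kg.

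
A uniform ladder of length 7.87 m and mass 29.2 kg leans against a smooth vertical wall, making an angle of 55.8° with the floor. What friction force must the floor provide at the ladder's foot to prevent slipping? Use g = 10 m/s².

f ≈ 99.2 N

Choose the foot of the ladder as the axis so the floor normal and friction both act there and drop out.
Ladder weight 29.2×10 = 292 N acts at 3.935 m along the ladder; its horizontal arm is 3.935·cos55.8° = 2.212 m → τ = 645.9 N·m clockwise.
Wall normal N acts horizontally at the top; its moment arm is the height L sinθ = 7.87·sin55.8° = 6.509 m, counterclockwise.
Setting net torque to zero: N × 6.509 = 645.9 → N = 99.2 N.
ΣFx = 0: friction at the foot balances the wall's push, so f = N_wall = 99.2 N.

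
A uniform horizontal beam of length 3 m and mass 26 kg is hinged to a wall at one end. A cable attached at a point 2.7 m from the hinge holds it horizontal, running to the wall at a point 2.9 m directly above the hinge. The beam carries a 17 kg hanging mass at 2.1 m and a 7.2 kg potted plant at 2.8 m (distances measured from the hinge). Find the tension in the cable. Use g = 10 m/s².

T ≈ 480 N

Sum moments about the hinge (the unknown hinge reaction has zero arm there).
Beam weight: 26 × 10 = 260 N down at 1.5 m → arm 1.5 m, τ = 260 × 1.5 = 390 N·m clockwise.
Hanging mass: 17 × 10 = 170 N down at 2.1 m → arm 2.1 m, τ = 170 × 2.1 = 357 N·m clockwise.
Potted plant: 7.2 × 10 = 72 N down at 2.8 m → arm 2.8 m, τ = 72 × 2.8 = 201.6 N·m clockwise.
Total clockwise load moment = 948.6 N·m.
The cable tension T acts at 2.7 m; only its component perpendicular to the beam, T sinθ, produces torque. sinθ = h/√(h²+d²) = 2.9/√(2.9²+2.7²) = 0.7319.
Στ = 0 ⇒ T × 2.7 × 0.7319 = 948.6 ⇒ T = 948.6 / 1.976 = 480 N.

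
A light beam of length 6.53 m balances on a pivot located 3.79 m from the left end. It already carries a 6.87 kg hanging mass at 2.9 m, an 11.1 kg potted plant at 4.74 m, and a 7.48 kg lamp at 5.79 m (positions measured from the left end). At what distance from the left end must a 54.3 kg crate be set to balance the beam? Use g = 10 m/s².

x ≈ 3.43 m from the left end

Take moments about the pivot (at 3.79 m from the left end).
Hanging mass: 6.87 × 10 = 68.7 N down at 2.9 m → arm 0.89 m, τ = 68.7 × 0.89 = 61.14 N·m counterclockwise.
Potted plant: 11.1 × 10 = 111 N down at 4.74 m → arm 0.95 m, τ = 111 × 0.95 = 105.4 N·m clockwise.
Lamp: 7.48 × 10 = 74.8 N down at 5.79 m → arm 2 m, τ = 74.8 × 2 = 149.6 N·m clockwise.
Net moment of existing loads = 193.9 N·m clockwise.
The crate weighs 54.3 × 10 = 543 N and must supply an equal counterclockwise moment, so its lever arm about the pivot is 193.9 / 543 = 0.357 m.
That puts it at 3.79 − 0.357 = 3.43 m from the left end.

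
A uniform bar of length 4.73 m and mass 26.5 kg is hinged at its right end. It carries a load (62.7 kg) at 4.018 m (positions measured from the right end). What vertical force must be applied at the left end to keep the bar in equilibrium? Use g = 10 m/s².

F ≈ 665 N

About the right end:
Beam weight: 26.5 × 10 = 265 N down at 2.365 m → arm 2.365 m, τ = 265 × 2.365 = 626.7 N·m counterclockwise.
Load: 62.7 × 10 = 627 N down at 4.018 m → arm 4.018 m, τ = 627 × 4.018 = 2519 N·m counterclockwise.
Net moment of the loads = 3146 N·m counterclockwise.
The upward force F acts at the left end, arm 4.73 m, giving F × 4.73 clockwise.
Setting net torque to zero: F × 4.73 = 3146 → F = 3146 / 4.73 = 665 N.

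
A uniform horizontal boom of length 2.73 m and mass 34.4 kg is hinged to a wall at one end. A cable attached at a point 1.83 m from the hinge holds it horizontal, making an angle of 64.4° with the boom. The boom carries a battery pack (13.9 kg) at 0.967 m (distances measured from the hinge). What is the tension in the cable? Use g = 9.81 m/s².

Choose the hinge as the axis so the unknown hinge reaction has zero arm there.
Beam weight: 34.4 × 9.81 = 337.5 N down at 1.365 m → arm 1.365 m, τ = 337.5 × 1.365 = 460.7 N·m clockwise.
Battery pack: 13.9 × 9.81 = 136.4 N down at 0.967 m → arm 0.967 m, τ = 136.4 × 0.967 = 131.9 N·m clockwise.
Total clockwise load moment = 592.6 N·m.
The cable tension T acts at 1.83 m; only its component perpendicular to the boom, T sinθ, produces torque. sin 64.4° = 0.9018.
Balancing moments: T × 1.83 × 0.9018 = 592.6, giving T = 592.6 / 1.65 = 359 N.

T ≈ 359 N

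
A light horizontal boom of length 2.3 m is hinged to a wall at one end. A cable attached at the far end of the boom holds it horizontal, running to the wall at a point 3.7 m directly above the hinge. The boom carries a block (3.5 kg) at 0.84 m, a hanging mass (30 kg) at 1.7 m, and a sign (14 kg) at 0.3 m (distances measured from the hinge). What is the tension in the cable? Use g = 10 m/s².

T ≈ 298 N

Take moments about the hinge.
Block: 3.5 × 10 = 35 N down at 0.84 m → arm 0.84 m, τ = 35 × 0.84 = 29.4 N·m clockwise.
Hanging mass: 30 × 10 = 300 N down at 1.7 m → arm 1.7 m, τ = 300 × 1.7 = 510 N·m clockwise.
Sign: 14 × 10 = 140 N down at 0.3 m → arm 0.3 m, τ = 140 × 0.3 = 42 N·m clockwise.
Total clockwise load moment = 581.4 N·m.
The cable tension T acts at 2.3 m; only its component perpendicular to the boom, T sinθ, produces torque. sinθ = h/√(h²+d²) = 3.7/√(3.7²+2.3²) = 0.8493.
Balancing moments: T × 2.3 × 0.8493 = 581.4, giving T = 581.4 / 1.953 = 298 N.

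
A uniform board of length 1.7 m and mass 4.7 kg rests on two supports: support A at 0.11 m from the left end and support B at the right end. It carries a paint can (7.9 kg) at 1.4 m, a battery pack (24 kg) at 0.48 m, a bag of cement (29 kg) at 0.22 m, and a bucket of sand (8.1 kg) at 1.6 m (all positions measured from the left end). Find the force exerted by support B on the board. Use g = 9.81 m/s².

About support A:
Beam weight: 4.7 × 9.81 = 46.11 N down at 0.85 m → arm 0.74 m, τ = 46.11 × 0.74 = 34.12 N·m clockwise.
Paint can: 7.9 × 9.81 = 77.5 N down at 1.4 m → arm 1.29 m, τ = 77.5 × 1.29 = 99.98 N·m clockwise.
Battery pack: 24 × 9.81 = 235.4 N down at 0.48 m → arm 0.37 m, τ = 235.4 × 0.37 = 87.1 N·m clockwise.
Bag of cement: 29 × 9.81 = 284.5 N down at 0.22 m → arm 0.11 m, τ = 284.5 × 0.11 = 31.3 N·m clockwise.
Bucket of sand: 8.1 × 9.81 = 79.46 N down at 1.6 m → arm 1.49 m, τ = 79.46 × 1.49 = 118.4 N·m clockwise.
Net load moment about support A = 370.9 N·m clockwise.
Reaction R at support B is upward at 1.7 m, arm 1.59 m → moment R × 1.59 counterclockwise.
Balancing moments: R × 1.59 = 370.9, giving R = 233 N.

R_B ≈ 233 N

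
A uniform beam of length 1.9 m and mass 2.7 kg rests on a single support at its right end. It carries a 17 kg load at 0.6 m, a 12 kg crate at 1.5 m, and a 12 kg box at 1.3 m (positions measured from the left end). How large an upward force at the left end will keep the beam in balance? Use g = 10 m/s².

F ≈ 193 N

About the right end:
Beam weight: 2.7 × 10 = 27 N down at 0.95 m → arm 0.95 m, τ = 27 × 0.95 = 25.65 N·m counterclockwise.
Load: 17 × 10 = 170 N down at 0.6 m → arm 1.3 m, τ = 170 × 1.3 = 221 N·m counterclockwise.
Crate: 12 × 10 = 120 N down at 1.5 m → arm 0.4 m, τ = 120 × 0.4 = 48 N·m counterclockwise.
Box: 12 × 10 = 120 N down at 1.3 m → arm 0.6 m, τ = 120 × 0.6 = 72 N·m counterclockwise.
Net moment of the loads = 366.6 N·m counterclockwise.
The upward force F acts at the left end, arm 1.9 m, giving F × 1.9 clockwise.
Στ = 0 ⇒ F × 1.9 = 366.6 ⇒ F = 366.6 / 1.9 = 193 N.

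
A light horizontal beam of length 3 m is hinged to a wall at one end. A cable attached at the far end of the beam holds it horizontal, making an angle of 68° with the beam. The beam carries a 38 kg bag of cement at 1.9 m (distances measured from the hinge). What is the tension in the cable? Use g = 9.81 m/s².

T ≈ 255 N

Take moments about the hinge.
Bag of cement: 38 × 9.81 = 372.8 N down at 1.9 m → arm 1.9 m, τ = 372.8 × 1.9 = 708.3 N·m clockwise.
Total clockwise load moment = 708.3 N·m.
The cable tension T acts at 3 m; only its component perpendicular to the beam, T sinθ, produces torque. sin 68° = 0.9272.
Setting net torque to zero: T × 3 × 0.9272 = 708.3 → T = 708.3 / 2.782 = 255 N.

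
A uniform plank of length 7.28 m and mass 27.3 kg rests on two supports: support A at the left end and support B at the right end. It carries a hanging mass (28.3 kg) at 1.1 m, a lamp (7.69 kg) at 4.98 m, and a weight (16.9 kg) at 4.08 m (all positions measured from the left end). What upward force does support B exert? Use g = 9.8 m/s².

Take moments about support A.
Beam weight: 27.3 × 9.8 = 267.5 N down at 3.64 m → arm 3.64 m, τ = 267.5 × 3.64 = 973.7 N·m clockwise.
Hanging mass: 28.3 × 9.8 = 277.3 N down at 1.1 m → arm 1.1 m, τ = 277.3 × 1.1 = 305 N·m clockwise.
Lamp: 7.69 × 9.8 = 75.36 N down at 4.98 m → arm 4.98 m, τ = 75.36 × 4.98 = 375.3 N·m clockwise.
Weight: 16.9 × 9.8 = 165.6 N down at 4.08 m → arm 4.08 m, τ = 165.6 × 4.08 = 675.6 N·m clockwise.
Net load moment about support A = 2330 N·m clockwise.
Reaction R at support B is upward at 7.28 m, arm 7.28 m → moment R × 7.28 counterclockwise.
Balancing moments: R × 7.28 = 2330, giving R = 320 N.

R_B ≈ 320 N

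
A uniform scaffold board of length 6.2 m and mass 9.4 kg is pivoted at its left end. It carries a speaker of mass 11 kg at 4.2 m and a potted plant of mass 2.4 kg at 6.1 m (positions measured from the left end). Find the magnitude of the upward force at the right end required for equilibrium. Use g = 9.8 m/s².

F ≈ 142 N

Taking torques about the left end:
Beam weight: 9.4 × 9.8 = 92.12 N down at 3.1 m → arm 3.1 m, τ = 92.12 × 3.1 = 285.6 N·m clockwise.
Speaker: 11 × 9.8 = 107.8 N down at 4.2 m → arm 4.2 m, τ = 107.8 × 4.2 = 452.8 N·m clockwise.
Potted plant: 2.4 × 9.8 = 23.52 N down at 6.1 m → arm 6.1 m, τ = 23.52 × 6.1 = 143.5 N·m clockwise.
Net moment of the loads = 881.9 N·m clockwise.
The upward force F acts at the right end, arm 6.2 m, giving F × 6.2 counterclockwise.
For rotational equilibrium, F × 6.2 = 881.9, so F = 881.9 / 6.2 = 142 N.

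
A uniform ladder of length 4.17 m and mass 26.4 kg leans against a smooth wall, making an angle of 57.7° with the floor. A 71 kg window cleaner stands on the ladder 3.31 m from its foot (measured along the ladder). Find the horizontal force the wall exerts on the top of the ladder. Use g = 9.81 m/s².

Sum moments about the foot of the ladder (the floor normal and friction both act there and drop out).
Ladder weight 26.4×9.81 = 259 N acts at 2.085 m along the ladder; its horizontal arm is 2.085·cos57.7° = 1.114 m → τ = 288.5 N·m clockwise.
Window cleaner: 71×9.81 = 696.5 N at 3.31 m → arm 1.769 m → τ = 1232 N·m clockwise.
Wall normal N acts horizontally at the top; its moment arm is the height L sinθ = 4.17·sin57.7° = 3.525 m, counterclockwise.
For rotational equilibrium, N × 3.525 = 1520, so N = 431 N.

N_wall ≈ 431 N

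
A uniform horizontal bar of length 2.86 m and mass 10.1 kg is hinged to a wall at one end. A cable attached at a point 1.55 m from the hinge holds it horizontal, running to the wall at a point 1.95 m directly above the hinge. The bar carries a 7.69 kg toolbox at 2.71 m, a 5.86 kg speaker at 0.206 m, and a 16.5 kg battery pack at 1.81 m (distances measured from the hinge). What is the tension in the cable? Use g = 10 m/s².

T ≈ 547 N

About the hinge:
Beam weight: 10.1 × 10 = 101 N down at 1.43 m → arm 1.43 m, τ = 101 × 1.43 = 144.4 N·m clockwise.
Toolbox: 7.69 × 10 = 76.9 N down at 2.71 m → arm 2.71 m, τ = 76.9 × 2.71 = 208.4 N·m clockwise.
Speaker: 5.86 × 10 = 58.6 N down at 0.206 m → arm 0.206 m, τ = 58.6 × 0.206 = 12.07 N·m clockwise.
Battery pack: 16.5 × 10 = 165 N down at 1.81 m → arm 1.81 m, τ = 165 × 1.81 = 298.7 N·m clockwise.
Total clockwise load moment = 663.6 N·m.
The cable tension T acts at 1.55 m; only its component perpendicular to the bar, T sinθ, produces torque. sinθ = h/√(h²+d²) = 1.95/√(1.95²+1.55²) = 0.7828.
Balancing moments: T × 1.55 × 0.7828 = 663.6, giving T = 663.6 / 1.213 = 547 N.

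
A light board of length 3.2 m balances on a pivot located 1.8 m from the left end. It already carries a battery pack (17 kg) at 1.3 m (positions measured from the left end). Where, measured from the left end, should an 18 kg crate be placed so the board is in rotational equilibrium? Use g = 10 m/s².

About the pivot (at 1.8 m from the left end):
Battery pack: 17 × 10 = 170 N down at 1.3 m → arm 0.5 m, τ = 170 × 0.5 = 85 N·m counterclockwise.
Net moment of existing loads = 85 N·m counterclockwise.
The crate weighs 18 × 10 = 180 N and must supply an equal clockwise moment, so its lever arm about the pivot is 85 / 180 = 0.472 m.
That puts it at 1.8 + 0.472 = 2.27 m from the left end.

x ≈ 2.27 m from the left end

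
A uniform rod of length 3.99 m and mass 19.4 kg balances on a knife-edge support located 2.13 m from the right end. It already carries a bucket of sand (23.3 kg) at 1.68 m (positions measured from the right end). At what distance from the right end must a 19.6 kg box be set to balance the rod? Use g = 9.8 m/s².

x ≈ 2.8 m from the right end

Take moments about the knife-edge support (at 2.13 m from the right end).
Beam weight: 19.4 × 9.8 = 190.1 N down at 1.995 m → arm 0.135 m, τ = 190.1 × 0.135 = 25.66 N·m clockwise.
Bucket of sand: 23.3 × 9.8 = 228.3 N down at 1.68 m → arm 0.45 m, τ = 228.3 × 0.45 = 102.7 N·m clockwise.
Net moment of existing loads = 128.4 N·m clockwise.
The box weighs 19.6 × 9.8 = 192.1 N and must supply an equal counterclockwise moment, so its lever arm about the knife-edge support is 128.4 / 192.1 = 0.668 m.
That puts it at 2.13 + 0.668 = 2.8 m from the right end.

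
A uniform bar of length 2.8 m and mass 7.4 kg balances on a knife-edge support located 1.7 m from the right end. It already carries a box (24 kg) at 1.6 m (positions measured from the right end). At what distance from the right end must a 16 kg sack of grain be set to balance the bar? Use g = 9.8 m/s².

x ≈ 1.99 m from the right end

About the knife-edge support (at 1.7 m from the right end):
Beam weight: 7.4 × 9.8 = 72.52 N down at 1.4 m → arm 0.3 m, τ = 72.52 × 0.3 = 21.76 N·m clockwise.
Box: 24 × 9.8 = 235.2 N down at 1.6 m → arm 0.1 m, τ = 235.2 × 0.1 = 23.52 N·m clockwise.
Net moment of existing loads = 45.28 N·m clockwise.
The sack of grain weighs 16 × 9.8 = 156.8 N and must supply an equal counterclockwise moment, so its lever arm about the knife-edge support is 45.28 / 156.8 = 0.289 m.
That puts it at 1.7 + 0.289 = 1.99 m from the right end.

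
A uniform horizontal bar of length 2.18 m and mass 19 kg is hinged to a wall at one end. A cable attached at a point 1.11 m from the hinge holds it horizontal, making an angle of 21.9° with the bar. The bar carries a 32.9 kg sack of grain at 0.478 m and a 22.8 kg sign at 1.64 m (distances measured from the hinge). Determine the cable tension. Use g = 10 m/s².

T ≈ 1780 N

Sum moments about the hinge (the unknown hinge reaction has zero arm there).
Beam weight: 19 × 10 = 190 N down at 1.09 m → arm 1.09 m, τ = 190 × 1.09 = 207.1 N·m clockwise.
Sack of grain: 32.9 × 10 = 329 N down at 0.478 m → arm 0.478 m, τ = 329 × 0.478 = 157.3 N·m clockwise.
Sign: 22.8 × 10 = 228 N down at 1.64 m → arm 1.64 m, τ = 228 × 1.64 = 373.9 N·m clockwise.
Total clockwise load moment = 738.3 N·m.
The cable tension T acts at 1.11 m; only its component perpendicular to the bar, T sinθ, produces torque. sin 21.9° = 0.373.
Στ = 0 ⇒ T × 1.11 × 0.373 = 738.3 ⇒ T = 738.3 / 0.414 = 1780 N.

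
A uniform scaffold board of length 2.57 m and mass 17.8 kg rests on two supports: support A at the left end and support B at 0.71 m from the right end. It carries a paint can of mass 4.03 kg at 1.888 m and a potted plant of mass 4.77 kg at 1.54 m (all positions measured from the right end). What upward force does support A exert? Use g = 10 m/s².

R_A ≈ 102 N

Choose support B as the axis so its reaction then has zero moment arm.
Beam weight: 17.8 × 10 = 178 N down at 1.285 m → arm 0.575 m, τ = 178 × 0.575 = 102.3 N·m counterclockwise.
Paint can: 4.03 × 10 = 40.3 N down at 1.888 m → arm 1.178 m, τ = 40.3 × 1.178 = 47.47 N·m counterclockwise.
Potted plant: 4.77 × 10 = 47.7 N down at 1.54 m → arm 0.83 m, τ = 47.7 × 0.83 = 39.59 N·m counterclockwise.
Net load moment about support B = 189.4 N·m counterclockwise.
Reaction R at support A is upward at 2.57 m, arm 1.86 m → moment R × 1.86 clockwise.
Balancing moments: R × 1.86 = 189.4, giving R = 102 N.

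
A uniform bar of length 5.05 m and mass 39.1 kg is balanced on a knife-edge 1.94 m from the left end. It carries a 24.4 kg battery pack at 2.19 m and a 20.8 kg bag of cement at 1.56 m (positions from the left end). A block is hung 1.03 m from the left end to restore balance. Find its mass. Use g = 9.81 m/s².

Take moments about the knife-edge (at 1.94 m from the left end).
Beam weight: 39.1 × 9.81 = 383.6 N down at 2.525 m → arm 0.585 m, τ = 383.6 × 0.585 = 224.4 N·m clockwise.
Battery pack: 24.4 × 9.81 = 239.4 N down at 2.19 m → arm 0.25 m, τ = 239.4 × 0.25 = 59.85 N·m clockwise.
Bag of cement: 20.8 × 9.81 = 204 N down at 1.56 m → arm 0.38 m, τ = 204 × 0.38 = 77.52 N·m counterclockwise.
Net moment of known loads = 206.7 N·m clockwise.
An unknown mass m at 1.03 m has arm 0.91 m; its moment is m·g·0.91 counterclockwise.
Balancing moments: m × 9.81 × 0.91 = 206.7, giving m = 206.7 / (9.81 × 0.91) = 23.2 kg.

m ≈ 23.2 kg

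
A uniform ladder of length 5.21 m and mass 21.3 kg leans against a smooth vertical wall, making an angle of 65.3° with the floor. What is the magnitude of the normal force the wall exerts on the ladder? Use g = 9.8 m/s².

N_wall ≈ 48 N

Sum moments about the foot of the ladder (the floor normal and friction both act there and drop out).
Ladder weight 21.3×9.8 = 208.7 N acts at 2.605 m along the ladder; its horizontal arm is 2.605·cos65.3° = 1.089 m → τ = 227.3 N·m clockwise.
Wall normal N acts horizontally at the top; its moment arm is the height L sinθ = 5.21·sin65.3° = 4.733 m, counterclockwise.
Στ = 0 ⇒ N × 4.733 = 227.3 ⇒ N = 48 N.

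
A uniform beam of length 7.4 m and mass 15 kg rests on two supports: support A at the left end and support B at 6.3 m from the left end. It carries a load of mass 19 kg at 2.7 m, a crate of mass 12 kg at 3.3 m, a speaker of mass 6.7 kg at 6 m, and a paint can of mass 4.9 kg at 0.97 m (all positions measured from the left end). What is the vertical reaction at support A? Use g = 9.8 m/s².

Take moments about support B.
Beam weight: 15 × 9.8 = 147 N down at 3.7 m → arm 2.6 m, τ = 147 × 2.6 = 382.2 N·m counterclockwise.
Load: 19 × 9.8 = 186.2 N down at 2.7 m → arm 3.6 m, τ = 186.2 × 3.6 = 670.3 N·m counterclockwise.
Crate: 12 × 9.8 = 117.6 N down at 3.3 m → arm 3 m, τ = 117.6 × 3 = 352.8 N·m counterclockwise.
Speaker: 6.7 × 9.8 = 65.66 N down at 6 m → arm 0.3 m, τ = 65.66 × 0.3 = 19.7 N·m counterclockwise.
Paint can: 4.9 × 9.8 = 48.02 N down at 0.97 m → arm 5.33 m, τ = 48.02 × 5.33 = 255.9 N·m counterclockwise.
Net load moment about support B = 1681 N·m counterclockwise.
Reaction R at support A is upward at 0 m, arm 6.3 m → moment R × 6.3 clockwise.
For rotational equilibrium, R × 6.3 = 1681, so R = 267 N.

R_A ≈ 267 N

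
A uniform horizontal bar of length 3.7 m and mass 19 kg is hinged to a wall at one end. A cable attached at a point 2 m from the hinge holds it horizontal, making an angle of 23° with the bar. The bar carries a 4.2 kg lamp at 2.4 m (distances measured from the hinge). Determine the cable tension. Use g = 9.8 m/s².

T ≈ 567 N

Taking torques about the hinge:
Beam weight: 19 × 9.8 = 186.2 N down at 1.85 m → arm 1.85 m, τ = 186.2 × 1.85 = 344.5 N·m clockwise.
Lamp: 4.2 × 9.8 = 41.16 N down at 2.4 m → arm 2.4 m, τ = 41.16 × 2.4 = 98.78 N·m clockwise.
Total clockwise load moment = 443.3 N·m.
The cable tension T acts at 2 m; only its component perpendicular to the bar, T sinθ, produces torque. sin 23° = 0.3907.
Setting net torque to zero: T × 2 × 0.3907 = 443.3 → T = 443.3 / 0.7814 = 567 N.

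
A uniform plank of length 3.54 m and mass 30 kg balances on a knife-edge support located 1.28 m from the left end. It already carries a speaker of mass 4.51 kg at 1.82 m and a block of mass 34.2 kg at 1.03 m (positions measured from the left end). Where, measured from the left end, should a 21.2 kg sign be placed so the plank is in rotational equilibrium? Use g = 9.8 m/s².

Choose the knife-edge support (at 1.28 m from the left end) as the axis so the support reaction has zero arm there.
Beam weight: 30 × 9.8 = 294 N down at 1.77 m → arm 0.49 m, τ = 294 × 0.49 = 144.1 N·m clockwise.
Speaker: 4.51 × 9.8 = 44.2 N down at 1.82 m → arm 0.54 m, τ = 44.2 × 0.54 = 23.87 N·m clockwise.
Block: 34.2 × 9.8 = 335.2 N down at 1.03 m → arm 0.25 m, τ = 335.2 × 0.25 = 83.8 N·m counterclockwise.
Net moment of existing loads = 84.17 N·m clockwise.
The sign weighs 21.2 × 9.8 = 207.8 N and must supply an equal counterclockwise moment, so its lever arm about the knife-edge support is 84.17 / 207.8 = 0.405 m.
That puts it at 1.28 − 0.405 = 0.875 m from the left end.

x ≈ 0.875 m from the left end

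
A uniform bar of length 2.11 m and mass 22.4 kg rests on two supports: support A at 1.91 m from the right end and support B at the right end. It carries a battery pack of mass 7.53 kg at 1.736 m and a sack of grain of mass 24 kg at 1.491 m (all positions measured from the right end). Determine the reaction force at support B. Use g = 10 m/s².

About support A:
Beam weight: 22.4 × 10 = 224 N down at 1.055 m → arm 0.855 m, τ = 224 × 0.855 = 191.5 N·m clockwise.
Battery pack: 7.53 × 10 = 75.3 N down at 1.736 m → arm 0.174 m, τ = 75.3 × 0.174 = 13.1 N·m clockwise.
Sack of grain: 24 × 10 = 240 N down at 1.491 m → arm 0.419 m, τ = 240 × 0.419 = 100.6 N·m clockwise.
Net load moment about support A = 305.2 N·m clockwise.
Reaction R at support B is upward at 0 m, arm 1.91 m → moment R × 1.91 counterclockwise.
Balancing moments: R × 1.91 = 305.2, giving R = 160 N.

R_B ≈ 160 N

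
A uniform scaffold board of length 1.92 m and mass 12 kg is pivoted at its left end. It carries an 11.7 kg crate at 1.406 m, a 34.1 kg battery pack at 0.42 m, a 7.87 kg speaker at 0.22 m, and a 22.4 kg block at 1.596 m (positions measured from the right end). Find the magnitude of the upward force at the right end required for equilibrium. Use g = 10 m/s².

Taking torques about the left end:
Beam weight: 12 × 10 = 120 N down at 0.96 m → arm 0.96 m, τ = 120 × 0.96 = 115.2 N·m clockwise.
Crate: 11.7 × 10 = 117 N down at 1.406 m → arm 0.514 m, τ = 117 × 0.514 = 60.14 N·m clockwise.
Battery pack: 34.1 × 10 = 341 N down at 0.42 m → arm 1.5 m, τ = 341 × 1.5 = 511.5 N·m clockwise.
Speaker: 7.87 × 10 = 78.7 N down at 0.22 m → arm 1.7 m, τ = 78.7 × 1.7 = 133.8 N·m clockwise.
Block: 22.4 × 10 = 224 N down at 1.596 m → arm 0.324 m, τ = 224 × 0.324 = 72.58 N·m clockwise.
Net moment of the loads = 893.2 N·m clockwise.
The upward force F acts at the right end, arm 1.92 m, giving F × 1.92 counterclockwise.
Στ = 0 ⇒ F × 1.92 = 893.2 ⇒ F = 893.2 / 1.92 = 465 N.

F ≈ 465 N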